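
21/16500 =7/5500 = 0.00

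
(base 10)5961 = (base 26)8l7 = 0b1011101001001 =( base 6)43333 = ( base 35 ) 4ub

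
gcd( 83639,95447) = 1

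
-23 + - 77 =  - 100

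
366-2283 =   -  1917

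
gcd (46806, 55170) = 6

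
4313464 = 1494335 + 2819129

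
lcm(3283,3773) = 252791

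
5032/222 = 68/3 = 22.67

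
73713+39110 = 112823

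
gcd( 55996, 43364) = 4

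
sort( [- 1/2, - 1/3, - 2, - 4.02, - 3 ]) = [  -  4.02,-3, - 2, - 1/2  , -1/3 ] 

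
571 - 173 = 398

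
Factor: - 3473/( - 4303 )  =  13^( - 1) *23^1*151^1*331^( - 1)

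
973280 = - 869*( - 1120 )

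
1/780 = 1/780=0.00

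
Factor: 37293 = 3^1*31^1 *401^1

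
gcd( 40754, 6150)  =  82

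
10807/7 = 10807/7 = 1543.86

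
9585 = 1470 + 8115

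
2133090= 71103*30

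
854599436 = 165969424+688630012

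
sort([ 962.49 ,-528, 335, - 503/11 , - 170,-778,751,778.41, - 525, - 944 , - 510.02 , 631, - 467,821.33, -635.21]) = [ - 944,  -  778,-635.21,  -  528, - 525, - 510.02,  -  467, - 170, - 503/11,335, 631, 751, 778.41,821.33, 962.49]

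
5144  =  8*643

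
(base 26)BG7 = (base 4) 1322303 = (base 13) 3767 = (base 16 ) 1eb3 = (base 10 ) 7859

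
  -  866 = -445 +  - 421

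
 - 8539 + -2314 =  - 10853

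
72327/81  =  892  +  25/27 = 892.93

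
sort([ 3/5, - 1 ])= [ - 1, 3/5]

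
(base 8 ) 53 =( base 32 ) 1b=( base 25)1I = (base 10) 43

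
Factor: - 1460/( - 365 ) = 2^2 = 4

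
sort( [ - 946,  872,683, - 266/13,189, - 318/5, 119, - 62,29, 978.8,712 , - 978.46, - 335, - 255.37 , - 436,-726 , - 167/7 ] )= [-978.46, - 946, - 726,  -  436, - 335, - 255.37, - 318/5, - 62, - 167/7 , -266/13,29 , 119,189,683,712, 872,  978.8] 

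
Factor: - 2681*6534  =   - 2^1  *3^3*7^1*11^2 * 383^1 = - 17517654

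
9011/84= 107 + 23/84 = 107.27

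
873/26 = 33  +  15/26 = 33.58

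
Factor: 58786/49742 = 13/11 = 11^( - 1)*13^1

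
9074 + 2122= 11196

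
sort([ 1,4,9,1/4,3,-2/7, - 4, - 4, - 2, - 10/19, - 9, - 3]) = [ - 9, - 4, - 4,-3, - 2, - 10/19, - 2/7,1/4,1,3, 4 , 9 ]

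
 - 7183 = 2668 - 9851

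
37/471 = 37/471 = 0.08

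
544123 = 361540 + 182583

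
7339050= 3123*2350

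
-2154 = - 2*1077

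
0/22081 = 0 = 0.00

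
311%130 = 51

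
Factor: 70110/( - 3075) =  - 2^1*3^1* 5^( - 1)*19^1= - 114/5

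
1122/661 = 1 + 461/661 = 1.70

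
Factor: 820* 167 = 136940=2^2  *  5^1*41^1*167^1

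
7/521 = 7/521 = 0.01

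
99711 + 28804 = 128515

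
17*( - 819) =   -  13923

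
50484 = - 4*( - 12621 ) 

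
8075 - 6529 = 1546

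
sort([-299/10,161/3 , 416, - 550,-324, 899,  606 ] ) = [-550,-324,  -  299/10,161/3,  416,606, 899 ]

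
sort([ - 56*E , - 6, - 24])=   [-56*E, - 24, - 6]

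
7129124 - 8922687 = -1793563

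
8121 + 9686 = 17807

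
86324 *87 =7510188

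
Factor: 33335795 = 5^1*6667159^1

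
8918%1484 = 14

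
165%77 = 11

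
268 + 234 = 502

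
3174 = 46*69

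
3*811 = 2433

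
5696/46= 2848/23=123.83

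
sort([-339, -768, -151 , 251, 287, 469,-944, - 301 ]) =[-944,-768 ,-339,-301,  -  151, 251, 287,469 ]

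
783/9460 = 783/9460 = 0.08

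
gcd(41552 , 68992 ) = 784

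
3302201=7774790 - 4472589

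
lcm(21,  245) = 735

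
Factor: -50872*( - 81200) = 2^7*5^2 * 7^1*29^1*6359^1 = 4130806400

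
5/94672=5/94672=0.00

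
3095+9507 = 12602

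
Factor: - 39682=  - 2^1*19841^1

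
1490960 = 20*74548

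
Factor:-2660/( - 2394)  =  10/9 = 2^1*3^( - 2 )*5^1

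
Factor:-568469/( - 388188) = 2^(  -  2) * 3^( - 2 ) * 11^1 * 41^ ( - 1 ) * 263^( -1)*51679^1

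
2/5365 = 2/5365=   0.00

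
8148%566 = 224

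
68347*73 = 4989331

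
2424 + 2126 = 4550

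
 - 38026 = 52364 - 90390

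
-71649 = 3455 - 75104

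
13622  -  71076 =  - 57454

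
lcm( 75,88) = 6600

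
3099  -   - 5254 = 8353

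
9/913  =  9/913 = 0.01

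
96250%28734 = 10048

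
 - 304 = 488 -792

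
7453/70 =106  +  33/70= 106.47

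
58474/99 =58474/99 =590.65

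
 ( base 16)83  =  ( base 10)131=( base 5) 1011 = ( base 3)11212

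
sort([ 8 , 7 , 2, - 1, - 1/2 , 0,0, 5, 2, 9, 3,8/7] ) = [ - 1, - 1/2,0,  0, 8/7, 2, 2, 3, 5, 7, 8,9 ] 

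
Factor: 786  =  2^1*3^1* 131^1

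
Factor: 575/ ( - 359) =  - 5^2*23^1*359^( - 1)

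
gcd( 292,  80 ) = 4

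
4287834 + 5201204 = 9489038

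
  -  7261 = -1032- 6229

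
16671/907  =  16671/907 =18.38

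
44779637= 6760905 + 38018732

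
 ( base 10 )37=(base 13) 2B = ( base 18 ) 21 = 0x25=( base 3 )1101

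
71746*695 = 49863470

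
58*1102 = 63916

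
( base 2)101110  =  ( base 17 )2C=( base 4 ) 232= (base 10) 46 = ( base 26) 1k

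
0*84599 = 0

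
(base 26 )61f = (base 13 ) 1B32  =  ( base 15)1332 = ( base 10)4097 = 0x1001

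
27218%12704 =1810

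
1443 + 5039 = 6482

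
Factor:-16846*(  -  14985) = 2^1*3^4*5^1*37^1 * 8423^1 = 252437310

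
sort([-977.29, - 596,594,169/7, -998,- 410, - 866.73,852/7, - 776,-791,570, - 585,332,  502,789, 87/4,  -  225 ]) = [-998, - 977.29, - 866.73, - 791,-776,- 596,-585, - 410,- 225,  87/4, 169/7,852/7,332 , 502, 570, 594, 789] 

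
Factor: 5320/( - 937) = - 2^3*5^1*7^1 * 19^1*937^( - 1) 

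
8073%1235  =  663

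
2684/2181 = 2684/2181 = 1.23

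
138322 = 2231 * 62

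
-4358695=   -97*44935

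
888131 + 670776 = 1558907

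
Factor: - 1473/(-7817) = 3^1*491^1 * 7817^ ( - 1) 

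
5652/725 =5652/725= 7.80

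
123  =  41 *3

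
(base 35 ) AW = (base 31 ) ca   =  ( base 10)382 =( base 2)101111110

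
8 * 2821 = 22568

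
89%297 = 89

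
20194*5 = 100970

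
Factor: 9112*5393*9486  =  466151677776= 2^4*3^2*17^2* 31^1 * 67^1*5393^1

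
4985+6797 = 11782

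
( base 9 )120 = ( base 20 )4j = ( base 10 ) 99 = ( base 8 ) 143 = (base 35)2t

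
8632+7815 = 16447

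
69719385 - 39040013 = 30679372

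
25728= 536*48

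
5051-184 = 4867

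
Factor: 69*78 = 2^1*3^2 * 13^1* 23^1  =  5382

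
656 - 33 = 623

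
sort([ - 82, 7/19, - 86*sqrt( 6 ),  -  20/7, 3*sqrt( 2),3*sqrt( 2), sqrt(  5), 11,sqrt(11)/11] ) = [ - 86*sqrt( 6), - 82, - 20/7, sqrt(11)/11, 7/19 , sqrt ( 5), 3*sqrt(2 ),3*sqrt( 2 ), 11]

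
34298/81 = 34298/81 = 423.43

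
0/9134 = 0 = 0.00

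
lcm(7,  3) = 21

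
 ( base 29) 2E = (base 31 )2a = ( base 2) 1001000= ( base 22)36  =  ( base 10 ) 72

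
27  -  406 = -379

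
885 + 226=1111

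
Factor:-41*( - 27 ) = 1107= 3^3 *41^1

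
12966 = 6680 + 6286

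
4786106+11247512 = 16033618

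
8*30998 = 247984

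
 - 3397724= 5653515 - 9051239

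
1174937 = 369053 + 805884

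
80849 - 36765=44084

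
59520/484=14880/121=122.98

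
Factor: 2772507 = 3^1*881^1*1049^1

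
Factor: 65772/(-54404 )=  - 81/67 =- 3^4*67^ (  -  1) 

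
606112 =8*75764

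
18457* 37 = 682909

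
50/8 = 25/4= 6.25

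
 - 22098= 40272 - 62370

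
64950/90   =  721 + 2/3=721.67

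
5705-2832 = 2873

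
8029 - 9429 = -1400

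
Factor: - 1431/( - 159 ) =9 = 3^2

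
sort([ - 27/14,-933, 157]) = [ - 933, - 27/14, 157]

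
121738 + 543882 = 665620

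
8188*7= 57316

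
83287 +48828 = 132115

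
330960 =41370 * 8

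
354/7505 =354/7505 =0.05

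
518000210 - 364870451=153129759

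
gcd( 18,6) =6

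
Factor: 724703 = 7^1*103529^1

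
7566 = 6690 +876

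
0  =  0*4407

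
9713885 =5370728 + 4343157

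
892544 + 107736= 1000280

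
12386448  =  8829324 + 3557124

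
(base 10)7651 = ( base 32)7f3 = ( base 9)11441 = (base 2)1110111100011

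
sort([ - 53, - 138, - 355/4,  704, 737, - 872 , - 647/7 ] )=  [ -872, - 138, - 647/7,  -  355/4,-53, 704,737 ]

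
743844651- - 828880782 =1572725433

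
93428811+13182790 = 106611601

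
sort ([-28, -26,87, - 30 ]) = [ - 30, - 28,  -  26,87 ] 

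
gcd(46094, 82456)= 2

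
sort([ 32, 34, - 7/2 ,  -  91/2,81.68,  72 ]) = [  -  91/2, - 7/2, 32, 34, 72 , 81.68] 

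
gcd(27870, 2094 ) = 6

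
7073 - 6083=990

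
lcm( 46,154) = 3542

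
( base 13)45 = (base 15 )3C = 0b111001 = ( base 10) 57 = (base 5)212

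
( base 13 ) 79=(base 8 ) 144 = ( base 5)400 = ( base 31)37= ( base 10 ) 100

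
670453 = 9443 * 71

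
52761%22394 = 7973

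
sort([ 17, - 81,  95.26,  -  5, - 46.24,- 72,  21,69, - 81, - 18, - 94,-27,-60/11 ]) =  [ - 94, - 81 ,-81, - 72 , -46.24, - 27, - 18,-60/11,-5 , 17,  21  ,  69,  95.26 ] 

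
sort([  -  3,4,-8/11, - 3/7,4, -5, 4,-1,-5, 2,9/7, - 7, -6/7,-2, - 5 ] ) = [ - 7,  -  5, - 5, - 5,-3,-2, - 1, -6/7, - 8/11, -3/7, 9/7, 2,4,4,4]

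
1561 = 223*7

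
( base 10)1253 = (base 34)12t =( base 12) 885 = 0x4E5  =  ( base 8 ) 2345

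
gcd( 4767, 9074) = 1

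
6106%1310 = 866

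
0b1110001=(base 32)3h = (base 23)4l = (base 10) 113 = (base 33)3e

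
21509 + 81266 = 102775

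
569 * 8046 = 4578174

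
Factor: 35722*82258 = 2938420276 =2^2*11^1*53^1*337^1*3739^1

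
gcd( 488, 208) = 8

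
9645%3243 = 3159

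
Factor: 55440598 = 2^1*541^1*51239^1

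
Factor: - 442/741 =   -  2^1*3^(-1) * 17^1*19^ ( - 1) = - 34/57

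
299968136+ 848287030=1148255166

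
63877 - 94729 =- 30852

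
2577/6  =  429 + 1/2 = 429.50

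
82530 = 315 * 262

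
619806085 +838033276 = 1457839361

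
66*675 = 44550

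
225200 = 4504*50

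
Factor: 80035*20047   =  5^1 *16007^1*20047^1 = 1604461645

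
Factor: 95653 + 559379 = 655032 = 2^3*3^1*7^2*557^1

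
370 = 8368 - 7998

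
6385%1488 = 433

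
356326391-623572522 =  - 267246131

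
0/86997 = 0 = 0.00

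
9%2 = 1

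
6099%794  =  541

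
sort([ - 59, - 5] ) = [ - 59, - 5]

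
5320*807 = 4293240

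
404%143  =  118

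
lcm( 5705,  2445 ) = 17115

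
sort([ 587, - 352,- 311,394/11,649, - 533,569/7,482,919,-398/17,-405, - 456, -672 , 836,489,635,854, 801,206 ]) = [ - 672, - 533,-456, - 405,- 352, - 311,  -  398/17, 394/11, 569/7,206,482,489,587,635,649,801,836,854, 919 ]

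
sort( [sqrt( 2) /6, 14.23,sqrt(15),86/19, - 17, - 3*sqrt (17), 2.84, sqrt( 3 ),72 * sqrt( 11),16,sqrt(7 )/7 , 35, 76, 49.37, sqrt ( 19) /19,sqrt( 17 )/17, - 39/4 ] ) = [ - 17, - 3*sqrt( 17),  -  39/4,sqrt ( 19) /19,  sqrt ( 2 )/6,sqrt ( 17 ) /17,sqrt( 7 ) /7, sqrt ( 3 ),2.84,  sqrt ( 15 ),86/19,14.23, 16,35,49.37,76,72*sqrt( 11)]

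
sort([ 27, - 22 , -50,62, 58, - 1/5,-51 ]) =[ - 51, - 50,-22, - 1/5 , 27, 58,  62 ] 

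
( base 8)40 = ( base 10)32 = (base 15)22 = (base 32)10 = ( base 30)12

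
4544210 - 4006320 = 537890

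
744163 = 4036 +740127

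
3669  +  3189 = 6858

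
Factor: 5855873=5855873^1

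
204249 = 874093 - 669844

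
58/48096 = 29/24048 = 0.00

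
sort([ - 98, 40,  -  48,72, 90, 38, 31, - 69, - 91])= [  -  98, - 91, - 69,- 48, 31,38, 40,  72 , 90]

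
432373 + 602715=1035088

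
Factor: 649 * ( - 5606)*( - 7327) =2^1*11^1 * 17^1*59^1*431^1*2803^1= 26657780138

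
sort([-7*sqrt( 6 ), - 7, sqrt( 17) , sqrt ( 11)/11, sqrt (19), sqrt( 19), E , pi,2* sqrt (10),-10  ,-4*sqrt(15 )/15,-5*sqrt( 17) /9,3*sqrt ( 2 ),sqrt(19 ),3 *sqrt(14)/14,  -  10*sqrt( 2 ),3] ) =[-7*sqrt ( 6) , - 10*sqrt( 2), - 10, - 7,-5*sqrt(17)/9,-4*sqrt( 15)/15,sqrt( 11 )/11,3* sqrt( 14)/14 , E, 3, pi , sqrt( 17 ), 3*sqrt( 2 ), sqrt( 19 ),sqrt( 19 ), sqrt(19),2*sqrt(10 )] 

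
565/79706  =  565/79706  =  0.01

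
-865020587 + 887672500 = 22651913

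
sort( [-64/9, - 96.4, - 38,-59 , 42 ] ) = [-96.4,  -  59,-38 , - 64/9, 42 ] 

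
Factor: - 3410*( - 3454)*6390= 2^3  *  3^2 * 5^2*11^2*31^1 * 71^1 * 157^1 = 75262314600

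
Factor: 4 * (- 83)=-332 = - 2^2*83^1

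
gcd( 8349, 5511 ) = 33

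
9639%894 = 699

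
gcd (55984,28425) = 1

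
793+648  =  1441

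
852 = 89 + 763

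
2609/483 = 2609/483= 5.40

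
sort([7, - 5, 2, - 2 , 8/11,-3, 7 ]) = [ - 5, - 3, -2 , 8/11,2, 7 , 7] 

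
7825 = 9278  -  1453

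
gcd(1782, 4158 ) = 594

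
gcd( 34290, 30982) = 2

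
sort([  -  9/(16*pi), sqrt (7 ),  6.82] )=[-9/(16  *pi),sqrt(7 ),6.82 ] 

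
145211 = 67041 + 78170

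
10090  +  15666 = 25756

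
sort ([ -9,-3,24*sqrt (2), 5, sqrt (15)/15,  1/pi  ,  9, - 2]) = [- 9, - 3, - 2, sqrt( 15 )/15, 1/pi, 5, 9, 24*sqrt(2 )]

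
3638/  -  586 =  - 7 + 232/293 = - 6.21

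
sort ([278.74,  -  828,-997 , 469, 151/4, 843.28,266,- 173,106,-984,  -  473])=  [ - 997,-984,-828, - 473, - 173, 151/4, 106,266,278.74,469,843.28 ] 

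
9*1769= 15921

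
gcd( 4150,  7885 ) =415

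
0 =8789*0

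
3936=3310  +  626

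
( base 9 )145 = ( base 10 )122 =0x7a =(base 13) 95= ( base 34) 3k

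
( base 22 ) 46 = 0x5e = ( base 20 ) 4e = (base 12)7A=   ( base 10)94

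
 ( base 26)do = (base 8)552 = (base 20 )I2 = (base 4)11222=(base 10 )362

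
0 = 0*593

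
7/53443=7/53443 = 0.00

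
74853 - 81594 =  - 6741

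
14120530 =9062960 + 5057570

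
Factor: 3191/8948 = 2^ ( - 2) * 2237^( - 1) * 3191^1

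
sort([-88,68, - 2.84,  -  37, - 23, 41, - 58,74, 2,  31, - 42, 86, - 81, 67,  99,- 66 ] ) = [ - 88,-81,  -  66, - 58, - 42, - 37 , - 23, - 2.84, 2, 31,41, 67, 68, 74,86, 99 ] 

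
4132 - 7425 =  - 3293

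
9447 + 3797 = 13244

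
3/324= 1/108 =0.01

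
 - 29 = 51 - 80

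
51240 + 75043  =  126283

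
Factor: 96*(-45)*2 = -2^6* 3^3*5^1 = - 8640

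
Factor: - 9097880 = -2^3*5^1 * 11^1 * 23^1*29^1*31^1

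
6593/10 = 659  +  3/10 = 659.30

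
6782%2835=1112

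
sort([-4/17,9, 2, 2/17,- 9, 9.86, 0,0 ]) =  [ - 9, - 4/17, 0, 0,2/17,2,9, 9.86]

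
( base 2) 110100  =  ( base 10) 52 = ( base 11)48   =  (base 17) 31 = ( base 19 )2e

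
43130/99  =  435+65/99 = 435.66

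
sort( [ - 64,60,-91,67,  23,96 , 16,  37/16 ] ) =[ - 91,-64, 37/16,16,23, 60, 67,96]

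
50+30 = 80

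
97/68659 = 97/68659 = 0.00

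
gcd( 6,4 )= 2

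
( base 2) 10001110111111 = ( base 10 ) 9151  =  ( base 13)421c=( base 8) 21677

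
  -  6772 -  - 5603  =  -1169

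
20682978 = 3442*6009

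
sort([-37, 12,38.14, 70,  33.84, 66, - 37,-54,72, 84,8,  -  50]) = [  -  54, - 50,-37,  -  37,  8, 12, 33.84,38.14,66, 70,72, 84]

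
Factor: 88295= 5^1*17659^1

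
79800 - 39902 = 39898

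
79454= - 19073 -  - 98527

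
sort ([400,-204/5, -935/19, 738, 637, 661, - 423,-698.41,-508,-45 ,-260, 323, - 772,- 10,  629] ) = [ - 772, - 698.41,-508, - 423, - 260, - 935/19, - 45,-204/5, - 10,323,400,629, 637,661,738 ]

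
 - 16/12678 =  - 1 + 6331/6339 = - 0.00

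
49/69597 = 49/69597 = 0.00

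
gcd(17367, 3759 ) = 21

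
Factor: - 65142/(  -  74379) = 2^1*3^1 * 7^1*11^1*47^1*24793^( - 1) = 21714/24793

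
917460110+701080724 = 1618540834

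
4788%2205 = 378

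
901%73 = 25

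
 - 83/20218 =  - 1 +20135/20218= -0.00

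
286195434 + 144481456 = 430676890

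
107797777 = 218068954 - 110271177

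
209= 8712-8503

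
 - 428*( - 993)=425004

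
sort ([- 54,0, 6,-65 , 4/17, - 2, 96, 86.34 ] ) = [ - 65, - 54, -2,0, 4/17,6, 86.34,96]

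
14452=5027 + 9425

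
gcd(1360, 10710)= 170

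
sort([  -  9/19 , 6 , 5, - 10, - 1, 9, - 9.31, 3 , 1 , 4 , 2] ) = [ -10, - 9.31, - 1 , - 9/19, 1 , 2,3,4, 5 , 6,9]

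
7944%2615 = 99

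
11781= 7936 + 3845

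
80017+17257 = 97274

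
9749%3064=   557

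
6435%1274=65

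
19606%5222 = 3940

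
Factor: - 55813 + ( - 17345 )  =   - 2^1 * 3^1 * 89^1 * 137^1 = - 73158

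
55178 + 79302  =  134480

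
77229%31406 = 14417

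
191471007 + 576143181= 767614188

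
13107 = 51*257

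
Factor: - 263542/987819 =-2^1*3^( - 1)*7^(  -  1)* 17^(-1) *2767^(-1)*131771^1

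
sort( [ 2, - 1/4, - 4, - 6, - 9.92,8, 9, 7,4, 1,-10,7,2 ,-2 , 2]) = [ - 10,  -  9.92, - 6,-4, -2, - 1/4,1,  2,2,2,  4, 7,7,8,9 ]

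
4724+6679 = 11403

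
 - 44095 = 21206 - 65301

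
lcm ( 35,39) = 1365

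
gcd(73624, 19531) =1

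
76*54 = 4104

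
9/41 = 9/41 =0.22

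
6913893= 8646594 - 1732701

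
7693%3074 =1545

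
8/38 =4/19 = 0.21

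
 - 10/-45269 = 10/45269 = 0.00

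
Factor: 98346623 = 98346623^1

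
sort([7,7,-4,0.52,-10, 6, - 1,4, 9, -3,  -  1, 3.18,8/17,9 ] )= [  -  10, - 4, - 3,-1, - 1, 8/17 , 0.52, 3.18,4,6, 7, 7,  9, 9]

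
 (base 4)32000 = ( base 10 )896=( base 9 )1205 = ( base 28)140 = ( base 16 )380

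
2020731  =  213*9487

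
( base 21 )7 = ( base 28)7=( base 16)7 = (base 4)13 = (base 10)7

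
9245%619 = 579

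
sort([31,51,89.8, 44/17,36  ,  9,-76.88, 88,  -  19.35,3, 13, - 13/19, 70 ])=[- 76.88, - 19.35,-13/19, 44/17,  3, 9,13, 31,36,  51,70,88, 89.8]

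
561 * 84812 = 47579532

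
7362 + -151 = 7211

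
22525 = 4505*5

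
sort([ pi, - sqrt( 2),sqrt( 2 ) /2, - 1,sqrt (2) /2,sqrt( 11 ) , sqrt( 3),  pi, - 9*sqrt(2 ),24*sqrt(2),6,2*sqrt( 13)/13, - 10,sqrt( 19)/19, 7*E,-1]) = [-9*sqrt( 2 ),  -  10,  -  sqrt( 2), - 1, - 1,sqrt( 19 )/19,2* sqrt( 13) /13, sqrt( 2 ) /2,sqrt ( 2 )/2,sqrt(3 ),pi,pi,  sqrt( 11),  6, 7*E,24*sqrt (2)]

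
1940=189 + 1751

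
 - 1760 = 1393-3153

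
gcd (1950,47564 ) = 2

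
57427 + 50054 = 107481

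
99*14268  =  1412532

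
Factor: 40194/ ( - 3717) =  - 2^1*11^1*29^1*59^( - 1 ) =-638/59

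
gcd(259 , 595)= 7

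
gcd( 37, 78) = 1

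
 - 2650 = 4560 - 7210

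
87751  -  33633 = 54118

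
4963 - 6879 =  - 1916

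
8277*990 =8194230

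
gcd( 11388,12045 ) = 219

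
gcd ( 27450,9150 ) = 9150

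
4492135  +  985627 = 5477762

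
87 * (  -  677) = - 58899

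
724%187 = 163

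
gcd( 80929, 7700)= 1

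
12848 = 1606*8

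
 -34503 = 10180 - 44683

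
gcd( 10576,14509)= 1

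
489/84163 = 489/84163 = 0.01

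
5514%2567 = 380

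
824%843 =824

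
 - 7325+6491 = - 834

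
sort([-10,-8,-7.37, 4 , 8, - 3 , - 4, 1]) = [-10,-8, - 7.37,  -  4, - 3, 1, 4 , 8 ] 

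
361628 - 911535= - 549907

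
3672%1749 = 174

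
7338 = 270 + 7068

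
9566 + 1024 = 10590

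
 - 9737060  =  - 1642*5930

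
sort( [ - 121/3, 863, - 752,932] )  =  [  -  752, - 121/3, 863,932]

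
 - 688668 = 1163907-1852575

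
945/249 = 3  +  66/83 = 3.80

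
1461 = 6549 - 5088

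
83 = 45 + 38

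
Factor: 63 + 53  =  116= 2^2*29^1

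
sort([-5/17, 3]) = [ - 5/17, 3]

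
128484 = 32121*4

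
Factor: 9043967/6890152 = 2^ (  -  3)*229^( -1) * 3761^( - 1) *9043967^1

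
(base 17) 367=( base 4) 33100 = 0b1111010000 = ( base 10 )976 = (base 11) 808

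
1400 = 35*40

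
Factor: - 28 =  - 2^2*7^1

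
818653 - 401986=416667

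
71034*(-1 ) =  - 71034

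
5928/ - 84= -71+3/7 = -  70.57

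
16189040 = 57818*280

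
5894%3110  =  2784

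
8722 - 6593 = 2129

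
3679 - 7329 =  - 3650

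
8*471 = 3768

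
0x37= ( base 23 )29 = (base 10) 55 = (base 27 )21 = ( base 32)1n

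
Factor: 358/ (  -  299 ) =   -  2^1  *13^(-1 )*23^( - 1 )*179^1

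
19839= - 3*( - 6613 ) 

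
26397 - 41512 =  - 15115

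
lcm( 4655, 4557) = 432915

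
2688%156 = 36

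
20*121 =2420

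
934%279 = 97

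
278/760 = 139/380 = 0.37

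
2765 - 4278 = -1513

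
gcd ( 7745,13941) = 1549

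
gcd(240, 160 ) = 80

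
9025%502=491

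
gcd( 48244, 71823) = 1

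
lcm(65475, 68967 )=5172525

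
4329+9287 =13616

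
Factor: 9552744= 2^3*3^2*19^1*6983^1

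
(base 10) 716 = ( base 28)pg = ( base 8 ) 1314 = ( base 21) 1D2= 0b1011001100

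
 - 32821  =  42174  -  74995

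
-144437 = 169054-313491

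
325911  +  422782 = 748693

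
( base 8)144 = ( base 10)100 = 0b1100100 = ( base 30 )3a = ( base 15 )6A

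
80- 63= 17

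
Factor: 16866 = 2^1*3^2*937^1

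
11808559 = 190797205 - 178988646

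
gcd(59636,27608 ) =68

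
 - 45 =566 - 611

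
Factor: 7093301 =17^1* 103^1 * 4051^1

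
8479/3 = 8479/3 = 2826.33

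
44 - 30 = 14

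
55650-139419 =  - 83769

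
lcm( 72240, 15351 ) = 1228080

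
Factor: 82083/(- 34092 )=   -  27361/11364 = -2^( - 2) * 3^(-1)* 947^( - 1)*27361^1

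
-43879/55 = -798+1/5 =- 797.80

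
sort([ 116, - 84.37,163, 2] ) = [ - 84.37,2,116,163 ]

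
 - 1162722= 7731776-8894498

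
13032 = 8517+4515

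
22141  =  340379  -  318238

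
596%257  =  82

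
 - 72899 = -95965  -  -23066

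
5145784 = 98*52508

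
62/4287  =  62/4287 = 0.01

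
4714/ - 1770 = -2357/885 = - 2.66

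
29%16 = 13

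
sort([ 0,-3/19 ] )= [ - 3/19,0 ]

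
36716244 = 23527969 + 13188275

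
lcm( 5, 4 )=20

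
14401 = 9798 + 4603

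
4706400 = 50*94128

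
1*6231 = 6231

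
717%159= 81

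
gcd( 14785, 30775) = 5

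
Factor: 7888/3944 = 2 = 2^1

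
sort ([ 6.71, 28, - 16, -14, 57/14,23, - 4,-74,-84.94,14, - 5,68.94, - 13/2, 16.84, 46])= [ - 84.94 ,-74, - 16 ,  -  14, - 13/2, - 5, - 4,57/14, 6.71, 14,16.84,23, 28,46, 68.94]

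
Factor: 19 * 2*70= 2^2 * 5^1*7^1*19^1 = 2660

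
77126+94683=171809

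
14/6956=7/3478 = 0.00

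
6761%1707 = 1640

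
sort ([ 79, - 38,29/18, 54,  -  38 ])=[ - 38, - 38,29/18 , 54 , 79]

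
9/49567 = 9/49567 = 0.00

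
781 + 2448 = 3229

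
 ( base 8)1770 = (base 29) 161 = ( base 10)1016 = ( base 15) 47B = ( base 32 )VO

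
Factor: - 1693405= - 5^1 * 7^1* 48383^1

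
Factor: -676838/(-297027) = 2^1*3^( - 4)*17^2*19^(-1 )*193^(  -  1)*1171^1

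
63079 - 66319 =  - 3240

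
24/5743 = 24/5743 = 0.00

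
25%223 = 25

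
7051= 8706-1655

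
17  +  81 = 98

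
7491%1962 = 1605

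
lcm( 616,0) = 0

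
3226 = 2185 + 1041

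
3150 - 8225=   - 5075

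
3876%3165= 711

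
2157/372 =719/124 = 5.80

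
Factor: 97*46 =4462=2^1*23^1*97^1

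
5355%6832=5355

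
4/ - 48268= - 1/12067 = - 0.00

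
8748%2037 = 600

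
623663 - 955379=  -331716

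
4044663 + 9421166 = 13465829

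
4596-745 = 3851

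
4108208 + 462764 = 4570972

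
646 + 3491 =4137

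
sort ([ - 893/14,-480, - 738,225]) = [ - 738, - 480,-893/14, 225 ] 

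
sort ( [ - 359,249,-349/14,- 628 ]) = [ - 628,-359,-349/14, 249] 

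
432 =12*36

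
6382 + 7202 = 13584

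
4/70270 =2/35135=0.00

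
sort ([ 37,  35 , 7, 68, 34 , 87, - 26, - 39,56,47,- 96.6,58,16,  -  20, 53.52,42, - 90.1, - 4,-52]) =[ - 96.6, -90.1 , - 52,  -  39,-26, - 20,- 4, 7, 16,34,35, 37,42,47, 53.52, 56, 58,68, 87]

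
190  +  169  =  359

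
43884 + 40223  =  84107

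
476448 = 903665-427217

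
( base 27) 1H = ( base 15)2E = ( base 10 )44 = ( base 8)54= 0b101100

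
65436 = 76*861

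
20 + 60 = 80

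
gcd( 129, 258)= 129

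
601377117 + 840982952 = 1442360069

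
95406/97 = 95406/97 = 983.57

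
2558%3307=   2558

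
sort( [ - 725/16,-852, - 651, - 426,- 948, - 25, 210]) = [-948, - 852, - 651,-426,-725/16, - 25,210] 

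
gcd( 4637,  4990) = 1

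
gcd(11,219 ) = 1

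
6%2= 0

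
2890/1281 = 2 + 328/1281 = 2.26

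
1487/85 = 17+42/85 = 17.49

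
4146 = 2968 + 1178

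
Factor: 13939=53^1* 263^1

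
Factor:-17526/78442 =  - 8763/39221 = -3^1*7^ ( - 1 ) * 13^ ( - 1 )*23^1*127^1*431^( - 1)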